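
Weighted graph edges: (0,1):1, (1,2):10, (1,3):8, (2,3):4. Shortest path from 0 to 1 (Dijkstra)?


Dijkstra from 0:
Distances: {0: 0, 1: 1, 2: 11, 3: 9}
Shortest distance to 1 = 1, path = [0, 1]


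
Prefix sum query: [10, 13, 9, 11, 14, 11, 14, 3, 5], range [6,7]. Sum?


Prefix sums: [0, 10, 23, 32, 43, 57, 68, 82, 85, 90]
Sum[6..7] = prefix[8] - prefix[6] = 85 - 68 = 17


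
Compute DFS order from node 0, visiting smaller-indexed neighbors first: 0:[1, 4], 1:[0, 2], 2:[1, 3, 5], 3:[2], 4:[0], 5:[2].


DFS stack-based: start with [0]
Visit order: [0, 1, 2, 3, 5, 4]


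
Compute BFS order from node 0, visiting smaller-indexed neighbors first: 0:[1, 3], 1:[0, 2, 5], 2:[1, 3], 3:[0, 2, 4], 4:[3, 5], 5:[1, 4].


BFS queue: start with [0]
Visit order: [0, 1, 3, 2, 5, 4]


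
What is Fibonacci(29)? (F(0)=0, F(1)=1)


F(n)=F(n-1)+F(n-2)
...F(27)=196418, F(28)=317811, F(29)=514229


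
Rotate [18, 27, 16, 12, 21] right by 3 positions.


Right rotate by 3: [16, 12, 21, 18, 27]


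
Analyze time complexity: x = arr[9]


Analysis: constant-time operation, no loop
Complexity: O(1)


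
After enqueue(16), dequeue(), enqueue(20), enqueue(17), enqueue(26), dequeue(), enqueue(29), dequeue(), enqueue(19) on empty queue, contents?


enqueue(16) -> [16]
dequeue() returns 16 -> []
enqueue(20) -> [20]
enqueue(17) -> [20, 17]
enqueue(26) -> [20, 17, 26]
dequeue() returns 20 -> [17, 26]
enqueue(29) -> [17, 26, 29]
dequeue() returns 17 -> [26, 29]
enqueue(19) -> [26, 29, 19]
Final queue (front to back): [26, 29, 19]


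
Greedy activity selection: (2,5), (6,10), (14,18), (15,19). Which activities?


Greedy: pick earliest-ending, then skip overlaps.
Selected (3 activities): [(2, 5), (6, 10), (14, 18)]


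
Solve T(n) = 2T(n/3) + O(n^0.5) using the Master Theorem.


a=2, b=3, c=0.5. log_3(2)=0.631 > c=0.5. Case 1: O(n^log_b(a)) = O(n^0.631)
Complexity: O(n^0.631)


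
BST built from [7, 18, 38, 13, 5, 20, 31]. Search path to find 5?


BST root = 7
Search for 5: compare at each node
Path: [7, 5]


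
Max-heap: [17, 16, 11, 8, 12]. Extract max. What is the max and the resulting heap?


Max = 17
Replace root with last, heapify down
Resulting heap: [16, 12, 11, 8]


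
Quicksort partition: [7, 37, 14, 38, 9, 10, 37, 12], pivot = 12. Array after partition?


Elements <= 12 go left of pivot.
Result: [7, 9, 10, 12, 37, 14, 37, 38], pivot at index 3


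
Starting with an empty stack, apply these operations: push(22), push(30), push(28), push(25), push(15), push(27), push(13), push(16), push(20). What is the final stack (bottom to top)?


push(22) -> [22]
push(30) -> [22, 30]
push(28) -> [22, 30, 28]
push(25) -> [22, 30, 28, 25]
push(15) -> [22, 30, 28, 25, 15]
push(27) -> [22, 30, 28, 25, 15, 27]
push(13) -> [22, 30, 28, 25, 15, 27, 13]
push(16) -> [22, 30, 28, 25, 15, 27, 13, 16]
push(20) -> [22, 30, 28, 25, 15, 27, 13, 16, 20]
Final stack (bottom to top): [22, 30, 28, 25, 15, 27, 13, 16, 20]


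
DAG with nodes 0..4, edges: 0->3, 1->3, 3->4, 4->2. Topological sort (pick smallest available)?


Kahn's algorithm, process smallest node first
Order: [0, 1, 3, 4, 2]


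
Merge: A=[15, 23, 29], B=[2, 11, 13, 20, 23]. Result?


Compare heads, take smaller each step.
Merged: [2, 11, 13, 15, 20, 23, 23, 29]


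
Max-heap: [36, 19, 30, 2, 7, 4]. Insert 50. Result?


Append 50: [36, 19, 30, 2, 7, 4, 50]
Bubble up: swap idx 6(50) with idx 2(30); swap idx 2(50) with idx 0(36)
Result: [50, 19, 36, 2, 7, 4, 30]


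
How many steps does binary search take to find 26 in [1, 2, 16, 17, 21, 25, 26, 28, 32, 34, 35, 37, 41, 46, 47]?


Search for 26:
[0,14] mid=7 arr[7]=28
[0,6] mid=3 arr[3]=17
[4,6] mid=5 arr[5]=25
[6,6] mid=6 arr[6]=26
Total: 4 comparisons


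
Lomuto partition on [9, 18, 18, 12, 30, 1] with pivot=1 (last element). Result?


Elements <= 1 go left of pivot.
Result: [1, 18, 18, 12, 30, 9], pivot at index 0


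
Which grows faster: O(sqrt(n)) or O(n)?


sublinear grows slower than linear
O(sqrt(n)) is asymptotically smaller; O(n) grows faster


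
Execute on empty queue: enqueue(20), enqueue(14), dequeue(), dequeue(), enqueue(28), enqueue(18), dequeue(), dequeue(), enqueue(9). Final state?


enqueue(20) -> [20]
enqueue(14) -> [20, 14]
dequeue() returns 20 -> [14]
dequeue() returns 14 -> []
enqueue(28) -> [28]
enqueue(18) -> [28, 18]
dequeue() returns 28 -> [18]
dequeue() returns 18 -> []
enqueue(9) -> [9]
Final queue (front to back): [9]


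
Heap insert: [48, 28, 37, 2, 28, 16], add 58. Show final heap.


Append 58: [48, 28, 37, 2, 28, 16, 58]
Bubble up: swap idx 6(58) with idx 2(37); swap idx 2(58) with idx 0(48)
Result: [58, 28, 48, 2, 28, 16, 37]


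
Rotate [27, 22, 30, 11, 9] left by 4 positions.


Left rotate by 4: [9, 27, 22, 30, 11]


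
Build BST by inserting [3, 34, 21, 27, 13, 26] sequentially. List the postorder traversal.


Root = 3; build tree by BST insertion.
Postorder traversal: [13, 26, 27, 21, 34, 3]


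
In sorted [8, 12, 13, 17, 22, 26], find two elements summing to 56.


Two pointers: lo=0, hi=5
No pair sums to 56


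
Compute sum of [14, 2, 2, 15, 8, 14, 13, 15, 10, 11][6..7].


Prefix sums: [0, 14, 16, 18, 33, 41, 55, 68, 83, 93, 104]
Sum[6..7] = prefix[8] - prefix[6] = 83 - 55 = 28


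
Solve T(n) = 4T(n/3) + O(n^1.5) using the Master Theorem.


a=4, b=3, c=1.5. log_3(4)=1.262 < c=1.5. Case 3: O(n^c) = O(n^1.500)
Complexity: O(n^1.500)


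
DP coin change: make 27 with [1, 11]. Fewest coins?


dp[0]=0; dp[i]=1+min(dp[i-c] for c in coins)
...dp[22]=2, dp[23]=3, dp[24]=4, dp[25]=5, dp[26]=6, dp[27]=7
Minimum coins for 27 = 7


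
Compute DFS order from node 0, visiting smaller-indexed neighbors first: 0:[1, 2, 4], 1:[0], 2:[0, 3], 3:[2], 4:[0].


DFS stack-based: start with [0]
Visit order: [0, 1, 2, 3, 4]


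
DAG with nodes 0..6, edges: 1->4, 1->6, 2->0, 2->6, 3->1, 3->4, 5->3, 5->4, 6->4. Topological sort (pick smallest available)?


Kahn's algorithm, process smallest node first
Order: [2, 0, 5, 3, 1, 6, 4]


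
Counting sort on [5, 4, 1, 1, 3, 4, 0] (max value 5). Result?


Count array: [1, 2, 0, 1, 2, 1]
Reconstruct: [0, 1, 1, 3, 4, 4, 5]


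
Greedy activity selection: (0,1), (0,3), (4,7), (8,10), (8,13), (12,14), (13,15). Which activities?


Greedy: pick earliest-ending, then skip overlaps.
Selected (4 activities): [(0, 1), (4, 7), (8, 10), (12, 14)]


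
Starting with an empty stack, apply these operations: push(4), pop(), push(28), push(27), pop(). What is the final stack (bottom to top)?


push(4) -> [4]
pop() returns 4 -> []
push(28) -> [28]
push(27) -> [28, 27]
pop() returns 27 -> [28]
Final stack (bottom to top): [28]


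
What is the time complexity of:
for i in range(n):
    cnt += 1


Per nesting level: O(n) = O(n)
Complexity: O(n)


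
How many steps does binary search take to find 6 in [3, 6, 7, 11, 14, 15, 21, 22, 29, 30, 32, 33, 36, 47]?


Search for 6:
[0,13] mid=6 arr[6]=21
[0,5] mid=2 arr[2]=7
[0,1] mid=0 arr[0]=3
[1,1] mid=1 arr[1]=6
Total: 4 comparisons


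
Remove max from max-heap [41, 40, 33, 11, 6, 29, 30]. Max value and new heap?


Max = 41
Replace root with last, heapify down
Resulting heap: [40, 30, 33, 11, 6, 29]


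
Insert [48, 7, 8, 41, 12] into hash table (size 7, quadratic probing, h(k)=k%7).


Insertions: 48->slot 6; 7->slot 0; 8->slot 1; 41->slot 3; 12->slot 5
Table: [7, 8, None, 41, None, 12, 48]


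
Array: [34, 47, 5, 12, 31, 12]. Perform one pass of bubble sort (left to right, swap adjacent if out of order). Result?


After one pass: [34, 5, 12, 31, 12, 47]


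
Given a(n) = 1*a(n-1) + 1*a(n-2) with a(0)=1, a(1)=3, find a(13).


Build bottom-up:
...a(11)=322, a(12)=521, a(13)=1*521+1*322=843


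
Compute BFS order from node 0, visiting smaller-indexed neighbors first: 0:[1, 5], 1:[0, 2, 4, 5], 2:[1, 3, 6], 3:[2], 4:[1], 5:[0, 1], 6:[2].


BFS queue: start with [0]
Visit order: [0, 1, 5, 2, 4, 3, 6]


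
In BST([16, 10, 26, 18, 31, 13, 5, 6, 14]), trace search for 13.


BST root = 16
Search for 13: compare at each node
Path: [16, 10, 13]


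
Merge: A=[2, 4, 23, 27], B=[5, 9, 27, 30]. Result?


Compare heads, take smaller each step.
Merged: [2, 4, 5, 9, 23, 27, 27, 30]


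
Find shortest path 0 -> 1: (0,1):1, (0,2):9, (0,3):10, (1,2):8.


Dijkstra from 0:
Distances: {0: 0, 1: 1, 2: 9, 3: 10}
Shortest distance to 1 = 1, path = [0, 1]


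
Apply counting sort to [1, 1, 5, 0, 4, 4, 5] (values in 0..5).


Count array: [1, 2, 0, 0, 2, 2]
Reconstruct: [0, 1, 1, 4, 4, 5, 5]


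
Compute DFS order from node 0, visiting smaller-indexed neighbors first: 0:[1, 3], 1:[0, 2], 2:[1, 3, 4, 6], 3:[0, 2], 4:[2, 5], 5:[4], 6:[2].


DFS stack-based: start with [0]
Visit order: [0, 1, 2, 3, 4, 5, 6]


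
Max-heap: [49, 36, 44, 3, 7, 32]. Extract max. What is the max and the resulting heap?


Max = 49
Replace root with last, heapify down
Resulting heap: [44, 36, 32, 3, 7]


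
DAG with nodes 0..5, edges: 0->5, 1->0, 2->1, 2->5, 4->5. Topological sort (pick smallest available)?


Kahn's algorithm, process smallest node first
Order: [2, 1, 0, 3, 4, 5]


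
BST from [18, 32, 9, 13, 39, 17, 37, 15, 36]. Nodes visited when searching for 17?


BST root = 18
Search for 17: compare at each node
Path: [18, 9, 13, 17]


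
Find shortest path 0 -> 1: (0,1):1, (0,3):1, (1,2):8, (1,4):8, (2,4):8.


Dijkstra from 0:
Distances: {0: 0, 1: 1, 2: 9, 3: 1, 4: 9}
Shortest distance to 1 = 1, path = [0, 1]


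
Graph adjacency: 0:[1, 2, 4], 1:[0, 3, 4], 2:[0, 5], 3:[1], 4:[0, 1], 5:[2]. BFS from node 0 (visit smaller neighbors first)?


BFS queue: start with [0]
Visit order: [0, 1, 2, 4, 3, 5]


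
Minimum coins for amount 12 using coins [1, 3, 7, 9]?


dp[0]=0; dp[i]=1+min(dp[i-c] for c in coins)
...dp[7]=1, dp[8]=2, dp[9]=1, dp[10]=2, dp[11]=3, dp[12]=2
Minimum coins for 12 = 2


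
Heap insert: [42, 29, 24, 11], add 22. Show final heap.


Append 22: [42, 29, 24, 11, 22]
Bubble up: no swaps needed
Result: [42, 29, 24, 11, 22]


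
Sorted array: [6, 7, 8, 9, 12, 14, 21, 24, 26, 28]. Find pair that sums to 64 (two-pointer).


Two pointers: lo=0, hi=9
No pair sums to 64


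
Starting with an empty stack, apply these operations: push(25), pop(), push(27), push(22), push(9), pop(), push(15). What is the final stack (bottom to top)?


push(25) -> [25]
pop() returns 25 -> []
push(27) -> [27]
push(22) -> [27, 22]
push(9) -> [27, 22, 9]
pop() returns 9 -> [27, 22]
push(15) -> [27, 22, 15]
Final stack (bottom to top): [27, 22, 15]


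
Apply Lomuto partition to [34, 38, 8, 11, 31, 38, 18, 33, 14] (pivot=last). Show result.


Elements <= 14 go left of pivot.
Result: [8, 11, 14, 38, 31, 38, 18, 33, 34], pivot at index 2


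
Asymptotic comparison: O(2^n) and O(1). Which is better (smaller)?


constant grows slower than exponential
O(1) is asymptotically smaller; O(2^n) grows faster


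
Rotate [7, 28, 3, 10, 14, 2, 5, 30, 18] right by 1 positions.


Right rotate by 1: [18, 7, 28, 3, 10, 14, 2, 5, 30]


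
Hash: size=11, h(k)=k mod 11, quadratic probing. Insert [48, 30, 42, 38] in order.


Insertions: 48->slot 4; 30->slot 8; 42->slot 9; 38->slot 5
Table: [None, None, None, None, 48, 38, None, None, 30, 42, None]


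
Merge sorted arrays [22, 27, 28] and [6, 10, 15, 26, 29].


Compare heads, take smaller each step.
Merged: [6, 10, 15, 22, 26, 27, 28, 29]


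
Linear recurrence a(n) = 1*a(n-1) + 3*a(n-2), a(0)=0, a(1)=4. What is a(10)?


Build bottom-up:
...a(8)=868, a(9)=2032, a(10)=1*2032+3*868=4636


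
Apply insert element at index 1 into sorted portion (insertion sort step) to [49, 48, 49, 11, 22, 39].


After one pass: [48, 49, 49, 11, 22, 39]


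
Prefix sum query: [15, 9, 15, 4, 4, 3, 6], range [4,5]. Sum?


Prefix sums: [0, 15, 24, 39, 43, 47, 50, 56]
Sum[4..5] = prefix[6] - prefix[4] = 50 - 43 = 7


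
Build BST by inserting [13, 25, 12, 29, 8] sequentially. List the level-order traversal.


Root = 13; build tree by BST insertion.
Level-Order traversal: [13, 12, 25, 8, 29]


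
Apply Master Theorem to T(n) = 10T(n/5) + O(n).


a=10, b=5, c=1. log_5(10)=1.431 > c=1. Case 1: O(n^log_b(a)) = O(n^1.431)
Complexity: O(n^1.431)


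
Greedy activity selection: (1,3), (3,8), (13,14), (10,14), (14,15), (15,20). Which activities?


Greedy: pick earliest-ending, then skip overlaps.
Selected (5 activities): [(1, 3), (3, 8), (13, 14), (14, 15), (15, 20)]


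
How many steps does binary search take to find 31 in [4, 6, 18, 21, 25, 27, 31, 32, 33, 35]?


Search for 31:
[0,9] mid=4 arr[4]=25
[5,9] mid=7 arr[7]=32
[5,6] mid=5 arr[5]=27
[6,6] mid=6 arr[6]=31
Total: 4 comparisons


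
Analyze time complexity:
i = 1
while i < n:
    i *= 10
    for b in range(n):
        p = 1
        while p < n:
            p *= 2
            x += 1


Per nesting level: O(log n) * O(n) * O(log n) = O(n (log n)^2)
Complexity: O(n (log n)^2)


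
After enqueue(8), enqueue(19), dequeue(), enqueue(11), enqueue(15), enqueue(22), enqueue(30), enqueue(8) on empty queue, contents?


enqueue(8) -> [8]
enqueue(19) -> [8, 19]
dequeue() returns 8 -> [19]
enqueue(11) -> [19, 11]
enqueue(15) -> [19, 11, 15]
enqueue(22) -> [19, 11, 15, 22]
enqueue(30) -> [19, 11, 15, 22, 30]
enqueue(8) -> [19, 11, 15, 22, 30, 8]
Final queue (front to back): [19, 11, 15, 22, 30, 8]


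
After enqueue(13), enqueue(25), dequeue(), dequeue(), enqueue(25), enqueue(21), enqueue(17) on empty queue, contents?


enqueue(13) -> [13]
enqueue(25) -> [13, 25]
dequeue() returns 13 -> [25]
dequeue() returns 25 -> []
enqueue(25) -> [25]
enqueue(21) -> [25, 21]
enqueue(17) -> [25, 21, 17]
Final queue (front to back): [25, 21, 17]


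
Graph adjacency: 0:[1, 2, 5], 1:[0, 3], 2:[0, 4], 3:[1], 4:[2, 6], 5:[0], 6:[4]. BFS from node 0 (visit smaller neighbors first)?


BFS queue: start with [0]
Visit order: [0, 1, 2, 5, 3, 4, 6]


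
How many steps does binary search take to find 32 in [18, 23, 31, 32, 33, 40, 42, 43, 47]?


Search for 32:
[0,8] mid=4 arr[4]=33
[0,3] mid=1 arr[1]=23
[2,3] mid=2 arr[2]=31
[3,3] mid=3 arr[3]=32
Total: 4 comparisons


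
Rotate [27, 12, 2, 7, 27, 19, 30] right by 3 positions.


Right rotate by 3: [27, 19, 30, 27, 12, 2, 7]


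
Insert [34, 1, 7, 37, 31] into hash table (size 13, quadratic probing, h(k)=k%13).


Insertions: 34->slot 8; 1->slot 1; 7->slot 7; 37->slot 11; 31->slot 5
Table: [None, 1, None, None, None, 31, None, 7, 34, None, None, 37, None]


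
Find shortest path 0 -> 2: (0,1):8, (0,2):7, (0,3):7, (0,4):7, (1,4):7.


Dijkstra from 0:
Distances: {0: 0, 1: 8, 2: 7, 3: 7, 4: 7}
Shortest distance to 2 = 7, path = [0, 2]


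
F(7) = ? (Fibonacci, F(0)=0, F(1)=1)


F(n)=F(n-1)+F(n-2)
...F(5)=5, F(6)=8, F(7)=13


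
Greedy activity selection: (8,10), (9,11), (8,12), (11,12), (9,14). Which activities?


Greedy: pick earliest-ending, then skip overlaps.
Selected (2 activities): [(8, 10), (11, 12)]


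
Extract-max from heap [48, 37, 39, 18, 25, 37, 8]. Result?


Max = 48
Replace root with last, heapify down
Resulting heap: [39, 37, 37, 18, 25, 8]


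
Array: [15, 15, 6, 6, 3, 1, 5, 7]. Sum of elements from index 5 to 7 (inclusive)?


Prefix sums: [0, 15, 30, 36, 42, 45, 46, 51, 58]
Sum[5..7] = prefix[8] - prefix[5] = 58 - 45 = 13


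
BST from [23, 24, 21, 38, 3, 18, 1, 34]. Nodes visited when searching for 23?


BST root = 23
Search for 23: compare at each node
Path: [23]


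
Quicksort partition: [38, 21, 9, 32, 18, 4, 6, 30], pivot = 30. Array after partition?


Elements <= 30 go left of pivot.
Result: [21, 9, 18, 4, 6, 30, 38, 32], pivot at index 5


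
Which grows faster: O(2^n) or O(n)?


linear grows slower than exponential
O(n) is asymptotically smaller; O(2^n) grows faster


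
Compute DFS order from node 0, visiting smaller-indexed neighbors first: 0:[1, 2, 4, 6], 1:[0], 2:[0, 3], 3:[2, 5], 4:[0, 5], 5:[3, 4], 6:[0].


DFS stack-based: start with [0]
Visit order: [0, 1, 2, 3, 5, 4, 6]


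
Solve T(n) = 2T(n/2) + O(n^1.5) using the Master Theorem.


a=2, b=2, c=1.5. log_2(2)=1 < c=1.5. Case 3: O(n^c) = O(n^1.500)
Complexity: O(n^1.500)


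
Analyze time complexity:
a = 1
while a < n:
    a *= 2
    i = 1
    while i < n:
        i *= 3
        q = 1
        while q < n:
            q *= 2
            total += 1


Per nesting level: O(log n) * O(log n) * O(log n) = O((log n)^3)
Complexity: O((log n)^3)


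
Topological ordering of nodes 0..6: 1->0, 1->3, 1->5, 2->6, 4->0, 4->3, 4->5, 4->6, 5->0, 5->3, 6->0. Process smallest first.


Kahn's algorithm, process smallest node first
Order: [1, 2, 4, 5, 3, 6, 0]


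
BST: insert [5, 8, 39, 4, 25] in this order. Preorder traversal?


Root = 5; build tree by BST insertion.
Preorder traversal: [5, 4, 8, 39, 25]


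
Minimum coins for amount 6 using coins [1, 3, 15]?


dp[0]=0; dp[i]=1+min(dp[i-c] for c in coins)
...dp[1]=1, dp[2]=2, dp[3]=1, dp[4]=2, dp[5]=3, dp[6]=2
Minimum coins for 6 = 2


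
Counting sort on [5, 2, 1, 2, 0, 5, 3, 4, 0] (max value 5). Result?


Count array: [2, 1, 2, 1, 1, 2]
Reconstruct: [0, 0, 1, 2, 2, 3, 4, 5, 5]


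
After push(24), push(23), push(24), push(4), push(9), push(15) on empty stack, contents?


push(24) -> [24]
push(23) -> [24, 23]
push(24) -> [24, 23, 24]
push(4) -> [24, 23, 24, 4]
push(9) -> [24, 23, 24, 4, 9]
push(15) -> [24, 23, 24, 4, 9, 15]
Final stack (bottom to top): [24, 23, 24, 4, 9, 15]


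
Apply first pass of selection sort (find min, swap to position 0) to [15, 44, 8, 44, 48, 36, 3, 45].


After one pass: [3, 44, 8, 44, 48, 36, 15, 45]


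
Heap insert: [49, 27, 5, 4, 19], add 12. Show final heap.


Append 12: [49, 27, 5, 4, 19, 12]
Bubble up: swap idx 5(12) with idx 2(5)
Result: [49, 27, 12, 4, 19, 5]


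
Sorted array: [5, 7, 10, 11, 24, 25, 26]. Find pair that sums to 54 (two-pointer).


Two pointers: lo=0, hi=6
No pair sums to 54


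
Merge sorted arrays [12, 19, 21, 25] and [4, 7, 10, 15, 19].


Compare heads, take smaller each step.
Merged: [4, 7, 10, 12, 15, 19, 19, 21, 25]


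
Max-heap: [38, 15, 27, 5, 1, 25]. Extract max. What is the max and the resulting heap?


Max = 38
Replace root with last, heapify down
Resulting heap: [27, 15, 25, 5, 1]


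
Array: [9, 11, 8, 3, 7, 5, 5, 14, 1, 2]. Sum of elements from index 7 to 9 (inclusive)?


Prefix sums: [0, 9, 20, 28, 31, 38, 43, 48, 62, 63, 65]
Sum[7..9] = prefix[10] - prefix[7] = 65 - 48 = 17


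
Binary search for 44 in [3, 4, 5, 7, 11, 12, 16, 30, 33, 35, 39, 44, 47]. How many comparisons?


Search for 44:
[0,12] mid=6 arr[6]=16
[7,12] mid=9 arr[9]=35
[10,12] mid=11 arr[11]=44
Total: 3 comparisons


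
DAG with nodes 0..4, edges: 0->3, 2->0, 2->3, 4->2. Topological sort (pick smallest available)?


Kahn's algorithm, process smallest node first
Order: [1, 4, 2, 0, 3]


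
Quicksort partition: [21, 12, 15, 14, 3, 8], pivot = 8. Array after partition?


Elements <= 8 go left of pivot.
Result: [3, 8, 15, 14, 21, 12], pivot at index 1


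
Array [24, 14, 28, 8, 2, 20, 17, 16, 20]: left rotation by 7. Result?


Left rotate by 7: [16, 20, 24, 14, 28, 8, 2, 20, 17]


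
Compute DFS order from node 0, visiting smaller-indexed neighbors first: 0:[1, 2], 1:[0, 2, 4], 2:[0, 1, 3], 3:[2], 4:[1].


DFS stack-based: start with [0]
Visit order: [0, 1, 2, 3, 4]


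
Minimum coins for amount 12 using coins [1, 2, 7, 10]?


dp[0]=0; dp[i]=1+min(dp[i-c] for c in coins)
...dp[7]=1, dp[8]=2, dp[9]=2, dp[10]=1, dp[11]=2, dp[12]=2
Minimum coins for 12 = 2


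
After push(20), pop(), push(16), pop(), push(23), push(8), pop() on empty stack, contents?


push(20) -> [20]
pop() returns 20 -> []
push(16) -> [16]
pop() returns 16 -> []
push(23) -> [23]
push(8) -> [23, 8]
pop() returns 8 -> [23]
Final stack (bottom to top): [23]


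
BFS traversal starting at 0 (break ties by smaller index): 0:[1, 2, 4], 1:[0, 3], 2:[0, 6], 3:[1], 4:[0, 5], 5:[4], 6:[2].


BFS queue: start with [0]
Visit order: [0, 1, 2, 4, 3, 6, 5]


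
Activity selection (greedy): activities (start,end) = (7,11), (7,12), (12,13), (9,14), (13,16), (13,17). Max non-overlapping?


Greedy: pick earliest-ending, then skip overlaps.
Selected (3 activities): [(7, 11), (12, 13), (13, 16)]


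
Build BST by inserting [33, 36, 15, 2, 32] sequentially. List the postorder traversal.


Root = 33; build tree by BST insertion.
Postorder traversal: [2, 32, 15, 36, 33]


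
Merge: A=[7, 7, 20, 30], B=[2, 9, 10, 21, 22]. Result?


Compare heads, take smaller each step.
Merged: [2, 7, 7, 9, 10, 20, 21, 22, 30]


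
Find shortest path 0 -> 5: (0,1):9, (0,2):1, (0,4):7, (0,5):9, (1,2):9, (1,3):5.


Dijkstra from 0:
Distances: {0: 0, 1: 9, 2: 1, 3: 14, 4: 7, 5: 9}
Shortest distance to 5 = 9, path = [0, 5]


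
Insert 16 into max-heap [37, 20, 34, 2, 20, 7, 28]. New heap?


Append 16: [37, 20, 34, 2, 20, 7, 28, 16]
Bubble up: swap idx 7(16) with idx 3(2)
Result: [37, 20, 34, 16, 20, 7, 28, 2]


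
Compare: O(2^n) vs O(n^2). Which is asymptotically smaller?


quadratic grows slower than exponential
O(n^2) is asymptotically smaller; O(2^n) grows faster


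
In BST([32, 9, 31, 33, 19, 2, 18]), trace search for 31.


BST root = 32
Search for 31: compare at each node
Path: [32, 9, 31]


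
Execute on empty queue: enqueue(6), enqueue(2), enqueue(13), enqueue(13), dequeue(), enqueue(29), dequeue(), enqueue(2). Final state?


enqueue(6) -> [6]
enqueue(2) -> [6, 2]
enqueue(13) -> [6, 2, 13]
enqueue(13) -> [6, 2, 13, 13]
dequeue() returns 6 -> [2, 13, 13]
enqueue(29) -> [2, 13, 13, 29]
dequeue() returns 2 -> [13, 13, 29]
enqueue(2) -> [13, 13, 29, 2]
Final queue (front to back): [13, 13, 29, 2]


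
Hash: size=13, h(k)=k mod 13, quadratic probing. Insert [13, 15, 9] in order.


Insertions: 13->slot 0; 15->slot 2; 9->slot 9
Table: [13, None, 15, None, None, None, None, None, None, 9, None, None, None]


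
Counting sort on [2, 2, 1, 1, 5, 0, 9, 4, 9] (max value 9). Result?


Count array: [1, 2, 2, 0, 1, 1, 0, 0, 0, 2]
Reconstruct: [0, 1, 1, 2, 2, 4, 5, 9, 9]


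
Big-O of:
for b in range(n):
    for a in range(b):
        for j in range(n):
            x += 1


Per nesting level: O(n) * O(n) [triangular over b] * O(n) = O(n^3)
Complexity: O(n^3)


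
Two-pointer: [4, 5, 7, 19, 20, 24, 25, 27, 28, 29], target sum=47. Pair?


Two pointers: lo=0, hi=9
Found pair: (19, 28) summing to 47


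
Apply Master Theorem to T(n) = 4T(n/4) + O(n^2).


a=4, b=4, c=2. log_4(4)=1 < c=2. Case 3: O(n^c) = O(n^2)
Complexity: O(n^2)


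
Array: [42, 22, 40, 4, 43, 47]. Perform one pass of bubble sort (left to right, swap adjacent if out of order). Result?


After one pass: [22, 40, 4, 42, 43, 47]


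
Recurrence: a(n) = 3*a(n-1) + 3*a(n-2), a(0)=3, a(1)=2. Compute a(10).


Build bottom-up:
...a(8)=40743, a(9)=154467, a(10)=3*154467+3*40743=585630


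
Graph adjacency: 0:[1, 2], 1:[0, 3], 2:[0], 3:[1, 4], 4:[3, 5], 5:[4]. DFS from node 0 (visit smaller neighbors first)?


DFS stack-based: start with [0]
Visit order: [0, 1, 3, 4, 5, 2]


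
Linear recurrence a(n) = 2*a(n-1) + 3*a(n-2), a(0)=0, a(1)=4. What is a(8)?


Build bottom-up:
...a(6)=728, a(7)=2188, a(8)=2*2188+3*728=6560


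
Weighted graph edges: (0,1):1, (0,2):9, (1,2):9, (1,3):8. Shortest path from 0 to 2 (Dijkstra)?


Dijkstra from 0:
Distances: {0: 0, 1: 1, 2: 9, 3: 9}
Shortest distance to 2 = 9, path = [0, 2]


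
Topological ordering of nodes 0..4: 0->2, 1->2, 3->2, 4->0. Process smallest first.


Kahn's algorithm, process smallest node first
Order: [1, 3, 4, 0, 2]


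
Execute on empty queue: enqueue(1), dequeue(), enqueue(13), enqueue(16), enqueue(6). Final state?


enqueue(1) -> [1]
dequeue() returns 1 -> []
enqueue(13) -> [13]
enqueue(16) -> [13, 16]
enqueue(6) -> [13, 16, 6]
Final queue (front to back): [13, 16, 6]


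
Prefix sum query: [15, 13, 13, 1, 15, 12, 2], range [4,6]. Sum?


Prefix sums: [0, 15, 28, 41, 42, 57, 69, 71]
Sum[4..6] = prefix[7] - prefix[4] = 71 - 42 = 29


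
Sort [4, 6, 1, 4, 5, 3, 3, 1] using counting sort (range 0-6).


Count array: [0, 2, 0, 2, 2, 1, 1]
Reconstruct: [1, 1, 3, 3, 4, 4, 5, 6]


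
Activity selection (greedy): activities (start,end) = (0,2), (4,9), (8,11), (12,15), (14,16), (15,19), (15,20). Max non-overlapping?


Greedy: pick earliest-ending, then skip overlaps.
Selected (4 activities): [(0, 2), (4, 9), (12, 15), (15, 19)]


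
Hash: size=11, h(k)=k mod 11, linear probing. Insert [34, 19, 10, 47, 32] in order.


Insertions: 34->slot 1; 19->slot 8; 10->slot 10; 47->slot 3; 32->slot 0
Table: [32, 34, None, 47, None, None, None, None, 19, None, 10]


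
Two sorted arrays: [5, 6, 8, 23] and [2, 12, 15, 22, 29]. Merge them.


Compare heads, take smaller each step.
Merged: [2, 5, 6, 8, 12, 15, 22, 23, 29]


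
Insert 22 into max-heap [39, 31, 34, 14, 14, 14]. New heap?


Append 22: [39, 31, 34, 14, 14, 14, 22]
Bubble up: no swaps needed
Result: [39, 31, 34, 14, 14, 14, 22]


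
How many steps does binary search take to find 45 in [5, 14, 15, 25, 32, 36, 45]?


Search for 45:
[0,6] mid=3 arr[3]=25
[4,6] mid=5 arr[5]=36
[6,6] mid=6 arr[6]=45
Total: 3 comparisons


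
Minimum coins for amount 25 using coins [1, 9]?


dp[0]=0; dp[i]=1+min(dp[i-c] for c in coins)
...dp[20]=4, dp[21]=5, dp[22]=6, dp[23]=7, dp[24]=8, dp[25]=9
Minimum coins for 25 = 9


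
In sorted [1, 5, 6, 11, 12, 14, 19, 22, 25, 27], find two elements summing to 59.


Two pointers: lo=0, hi=9
No pair sums to 59


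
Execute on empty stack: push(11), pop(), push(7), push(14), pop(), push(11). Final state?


push(11) -> [11]
pop() returns 11 -> []
push(7) -> [7]
push(14) -> [7, 14]
pop() returns 14 -> [7]
push(11) -> [7, 11]
Final stack (bottom to top): [7, 11]


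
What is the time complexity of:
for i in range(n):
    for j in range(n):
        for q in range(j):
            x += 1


Per nesting level: O(n) * O(n) * O(n) [triangular over j] = O(n^3)
Complexity: O(n^3)


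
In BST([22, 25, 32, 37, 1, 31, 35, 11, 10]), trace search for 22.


BST root = 22
Search for 22: compare at each node
Path: [22]


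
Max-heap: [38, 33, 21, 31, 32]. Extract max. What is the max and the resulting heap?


Max = 38
Replace root with last, heapify down
Resulting heap: [33, 32, 21, 31]


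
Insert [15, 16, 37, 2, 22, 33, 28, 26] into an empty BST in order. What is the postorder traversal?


Root = 15; build tree by BST insertion.
Postorder traversal: [2, 26, 28, 33, 22, 37, 16, 15]


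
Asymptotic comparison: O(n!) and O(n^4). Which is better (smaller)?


quartic grows slower than factorial
O(n^4) is asymptotically smaller; O(n!) grows faster


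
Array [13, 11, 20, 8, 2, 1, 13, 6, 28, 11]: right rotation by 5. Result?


Right rotate by 5: [1, 13, 6, 28, 11, 13, 11, 20, 8, 2]


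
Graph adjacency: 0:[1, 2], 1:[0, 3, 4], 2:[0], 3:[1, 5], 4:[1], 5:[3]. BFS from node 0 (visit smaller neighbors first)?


BFS queue: start with [0]
Visit order: [0, 1, 2, 3, 4, 5]


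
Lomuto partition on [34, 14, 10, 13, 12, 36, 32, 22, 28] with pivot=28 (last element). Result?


Elements <= 28 go left of pivot.
Result: [14, 10, 13, 12, 22, 28, 32, 34, 36], pivot at index 5


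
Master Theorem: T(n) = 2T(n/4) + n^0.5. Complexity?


a=2, b=4, c=0.5. log_4(2)=0.5 = c=0.5. Case 2: O(n^c log n) = O(sqrt(n) log n)
Complexity: O(sqrt(n) log n)


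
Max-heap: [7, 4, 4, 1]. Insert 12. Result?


Append 12: [7, 4, 4, 1, 12]
Bubble up: swap idx 4(12) with idx 1(4); swap idx 1(12) with idx 0(7)
Result: [12, 7, 4, 1, 4]


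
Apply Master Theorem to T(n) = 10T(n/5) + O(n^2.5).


a=10, b=5, c=2.5. log_5(10)=1.431 < c=2.5. Case 3: O(n^c) = O(n^2.500)
Complexity: O(n^2.500)


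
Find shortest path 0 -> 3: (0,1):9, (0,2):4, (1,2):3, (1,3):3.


Dijkstra from 0:
Distances: {0: 0, 1: 7, 2: 4, 3: 10}
Shortest distance to 3 = 10, path = [0, 2, 1, 3]


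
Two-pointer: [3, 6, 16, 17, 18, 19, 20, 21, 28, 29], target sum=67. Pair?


Two pointers: lo=0, hi=9
No pair sums to 67


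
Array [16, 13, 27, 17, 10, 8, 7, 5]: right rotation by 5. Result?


Right rotate by 5: [17, 10, 8, 7, 5, 16, 13, 27]


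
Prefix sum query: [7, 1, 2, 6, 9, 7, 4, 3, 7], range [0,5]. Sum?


Prefix sums: [0, 7, 8, 10, 16, 25, 32, 36, 39, 46]
Sum[0..5] = prefix[6] - prefix[0] = 32 - 0 = 32


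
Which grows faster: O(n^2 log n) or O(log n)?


logarithmic grows slower than n^2 log n
O(log n) is asymptotically smaller; O(n^2 log n) grows faster


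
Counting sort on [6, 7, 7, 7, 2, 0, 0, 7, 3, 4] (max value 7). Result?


Count array: [2, 0, 1, 1, 1, 0, 1, 4]
Reconstruct: [0, 0, 2, 3, 4, 6, 7, 7, 7, 7]


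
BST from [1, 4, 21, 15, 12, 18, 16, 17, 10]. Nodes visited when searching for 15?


BST root = 1
Search for 15: compare at each node
Path: [1, 4, 21, 15]


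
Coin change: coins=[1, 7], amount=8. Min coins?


dp[0]=0; dp[i]=1+min(dp[i-c] for c in coins)
...dp[3]=3, dp[4]=4, dp[5]=5, dp[6]=6, dp[7]=1, dp[8]=2
Minimum coins for 8 = 2


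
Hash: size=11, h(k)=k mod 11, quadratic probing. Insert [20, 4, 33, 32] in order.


Insertions: 20->slot 9; 4->slot 4; 33->slot 0; 32->slot 10
Table: [33, None, None, None, 4, None, None, None, None, 20, 32]


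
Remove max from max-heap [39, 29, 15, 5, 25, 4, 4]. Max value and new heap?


Max = 39
Replace root with last, heapify down
Resulting heap: [29, 25, 15, 5, 4, 4]


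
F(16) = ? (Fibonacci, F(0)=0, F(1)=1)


F(n)=F(n-1)+F(n-2)
...F(14)=377, F(15)=610, F(16)=987


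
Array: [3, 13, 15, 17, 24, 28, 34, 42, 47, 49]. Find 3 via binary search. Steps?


Search for 3:
[0,9] mid=4 arr[4]=24
[0,3] mid=1 arr[1]=13
[0,0] mid=0 arr[0]=3
Total: 3 comparisons


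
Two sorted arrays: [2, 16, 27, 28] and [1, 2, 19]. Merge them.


Compare heads, take smaller each step.
Merged: [1, 2, 2, 16, 19, 27, 28]


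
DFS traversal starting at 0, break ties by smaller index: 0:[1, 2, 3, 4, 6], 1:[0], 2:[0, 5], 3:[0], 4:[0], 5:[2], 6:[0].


DFS stack-based: start with [0]
Visit order: [0, 1, 2, 5, 3, 4, 6]


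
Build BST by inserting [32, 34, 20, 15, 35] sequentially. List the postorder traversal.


Root = 32; build tree by BST insertion.
Postorder traversal: [15, 20, 35, 34, 32]


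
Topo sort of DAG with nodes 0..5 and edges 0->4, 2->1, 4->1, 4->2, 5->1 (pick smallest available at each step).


Kahn's algorithm, process smallest node first
Order: [0, 3, 4, 2, 5, 1]


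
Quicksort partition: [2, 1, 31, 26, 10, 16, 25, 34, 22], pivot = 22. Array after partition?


Elements <= 22 go left of pivot.
Result: [2, 1, 10, 16, 22, 26, 25, 34, 31], pivot at index 4


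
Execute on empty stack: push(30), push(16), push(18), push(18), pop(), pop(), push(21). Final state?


push(30) -> [30]
push(16) -> [30, 16]
push(18) -> [30, 16, 18]
push(18) -> [30, 16, 18, 18]
pop() returns 18 -> [30, 16, 18]
pop() returns 18 -> [30, 16]
push(21) -> [30, 16, 21]
Final stack (bottom to top): [30, 16, 21]


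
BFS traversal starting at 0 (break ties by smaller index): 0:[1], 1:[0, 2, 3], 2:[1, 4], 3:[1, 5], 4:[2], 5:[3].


BFS queue: start with [0]
Visit order: [0, 1, 2, 3, 4, 5]


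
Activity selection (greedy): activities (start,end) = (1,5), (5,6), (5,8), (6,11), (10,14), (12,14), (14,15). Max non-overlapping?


Greedy: pick earliest-ending, then skip overlaps.
Selected (5 activities): [(1, 5), (5, 6), (6, 11), (12, 14), (14, 15)]


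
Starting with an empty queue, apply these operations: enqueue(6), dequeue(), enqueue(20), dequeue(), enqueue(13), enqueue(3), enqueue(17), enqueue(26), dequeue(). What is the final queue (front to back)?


enqueue(6) -> [6]
dequeue() returns 6 -> []
enqueue(20) -> [20]
dequeue() returns 20 -> []
enqueue(13) -> [13]
enqueue(3) -> [13, 3]
enqueue(17) -> [13, 3, 17]
enqueue(26) -> [13, 3, 17, 26]
dequeue() returns 13 -> [3, 17, 26]
Final queue (front to back): [3, 17, 26]


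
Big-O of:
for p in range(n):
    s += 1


Per nesting level: O(n) = O(n)
Complexity: O(n)


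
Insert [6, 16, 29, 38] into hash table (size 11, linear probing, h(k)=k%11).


Insertions: 6->slot 6; 16->slot 5; 29->slot 7; 38->slot 8
Table: [None, None, None, None, None, 16, 6, 29, 38, None, None]


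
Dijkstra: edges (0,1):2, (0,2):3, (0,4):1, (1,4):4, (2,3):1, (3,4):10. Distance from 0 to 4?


Dijkstra from 0:
Distances: {0: 0, 1: 2, 2: 3, 3: 4, 4: 1}
Shortest distance to 4 = 1, path = [0, 4]


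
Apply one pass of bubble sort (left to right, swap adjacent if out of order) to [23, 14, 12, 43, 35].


After one pass: [14, 12, 23, 35, 43]


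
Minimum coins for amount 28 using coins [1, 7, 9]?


dp[0]=0; dp[i]=1+min(dp[i-c] for c in coins)
...dp[23]=3, dp[24]=4, dp[25]=3, dp[26]=4, dp[27]=3, dp[28]=4
Minimum coins for 28 = 4


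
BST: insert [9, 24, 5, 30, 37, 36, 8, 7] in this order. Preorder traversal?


Root = 9; build tree by BST insertion.
Preorder traversal: [9, 5, 8, 7, 24, 30, 37, 36]


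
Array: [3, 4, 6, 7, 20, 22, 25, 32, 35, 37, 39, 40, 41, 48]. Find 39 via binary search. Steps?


Search for 39:
[0,13] mid=6 arr[6]=25
[7,13] mid=10 arr[10]=39
Total: 2 comparisons


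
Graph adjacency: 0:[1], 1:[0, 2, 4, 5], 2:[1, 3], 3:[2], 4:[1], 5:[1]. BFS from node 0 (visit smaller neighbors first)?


BFS queue: start with [0]
Visit order: [0, 1, 2, 4, 5, 3]


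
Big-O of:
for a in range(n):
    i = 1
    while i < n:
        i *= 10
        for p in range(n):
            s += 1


Per nesting level: O(n) * O(log n) * O(n) = O(n^2 log n)
Complexity: O(n^2 log n)


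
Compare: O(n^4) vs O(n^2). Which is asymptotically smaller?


quadratic grows slower than quartic
O(n^2) is asymptotically smaller; O(n^4) grows faster


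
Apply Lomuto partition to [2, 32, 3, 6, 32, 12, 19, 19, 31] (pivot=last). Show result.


Elements <= 31 go left of pivot.
Result: [2, 3, 6, 12, 19, 19, 31, 32, 32], pivot at index 6


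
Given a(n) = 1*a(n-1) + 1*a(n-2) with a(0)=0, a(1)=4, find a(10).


Build bottom-up:
...a(8)=84, a(9)=136, a(10)=1*136+1*84=220


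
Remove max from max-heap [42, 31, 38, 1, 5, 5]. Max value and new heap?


Max = 42
Replace root with last, heapify down
Resulting heap: [38, 31, 5, 1, 5]


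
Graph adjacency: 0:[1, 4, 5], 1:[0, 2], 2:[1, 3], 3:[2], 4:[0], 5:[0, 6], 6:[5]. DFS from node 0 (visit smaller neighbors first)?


DFS stack-based: start with [0]
Visit order: [0, 1, 2, 3, 4, 5, 6]


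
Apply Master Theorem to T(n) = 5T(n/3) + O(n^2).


a=5, b=3, c=2. log_3(5)=1.465 < c=2. Case 3: O(n^c) = O(n^2)
Complexity: O(n^2)


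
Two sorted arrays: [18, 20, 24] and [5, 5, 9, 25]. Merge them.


Compare heads, take smaller each step.
Merged: [5, 5, 9, 18, 20, 24, 25]


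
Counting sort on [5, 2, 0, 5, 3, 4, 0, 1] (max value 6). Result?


Count array: [2, 1, 1, 1, 1, 2, 0]
Reconstruct: [0, 0, 1, 2, 3, 4, 5, 5]


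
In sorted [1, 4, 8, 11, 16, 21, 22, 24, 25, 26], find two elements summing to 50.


Two pointers: lo=0, hi=9
Found pair: (24, 26) summing to 50


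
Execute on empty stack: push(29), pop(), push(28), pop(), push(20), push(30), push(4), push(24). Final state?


push(29) -> [29]
pop() returns 29 -> []
push(28) -> [28]
pop() returns 28 -> []
push(20) -> [20]
push(30) -> [20, 30]
push(4) -> [20, 30, 4]
push(24) -> [20, 30, 4, 24]
Final stack (bottom to top): [20, 30, 4, 24]


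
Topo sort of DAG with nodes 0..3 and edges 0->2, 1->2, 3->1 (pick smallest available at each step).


Kahn's algorithm, process smallest node first
Order: [0, 3, 1, 2]


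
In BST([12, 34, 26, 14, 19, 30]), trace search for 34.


BST root = 12
Search for 34: compare at each node
Path: [12, 34]


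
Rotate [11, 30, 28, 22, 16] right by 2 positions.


Right rotate by 2: [22, 16, 11, 30, 28]


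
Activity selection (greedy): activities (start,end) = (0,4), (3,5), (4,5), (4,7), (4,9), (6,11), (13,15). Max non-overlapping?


Greedy: pick earliest-ending, then skip overlaps.
Selected (4 activities): [(0, 4), (4, 5), (6, 11), (13, 15)]


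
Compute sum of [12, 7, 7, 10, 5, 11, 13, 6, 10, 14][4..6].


Prefix sums: [0, 12, 19, 26, 36, 41, 52, 65, 71, 81, 95]
Sum[4..6] = prefix[7] - prefix[4] = 65 - 36 = 29


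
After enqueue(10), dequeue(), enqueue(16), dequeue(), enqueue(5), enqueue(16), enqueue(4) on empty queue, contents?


enqueue(10) -> [10]
dequeue() returns 10 -> []
enqueue(16) -> [16]
dequeue() returns 16 -> []
enqueue(5) -> [5]
enqueue(16) -> [5, 16]
enqueue(4) -> [5, 16, 4]
Final queue (front to back): [5, 16, 4]


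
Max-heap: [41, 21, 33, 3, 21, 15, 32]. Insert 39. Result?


Append 39: [41, 21, 33, 3, 21, 15, 32, 39]
Bubble up: swap idx 7(39) with idx 3(3); swap idx 3(39) with idx 1(21)
Result: [41, 39, 33, 21, 21, 15, 32, 3]


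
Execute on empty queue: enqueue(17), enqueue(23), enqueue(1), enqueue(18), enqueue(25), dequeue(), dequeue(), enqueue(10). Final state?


enqueue(17) -> [17]
enqueue(23) -> [17, 23]
enqueue(1) -> [17, 23, 1]
enqueue(18) -> [17, 23, 1, 18]
enqueue(25) -> [17, 23, 1, 18, 25]
dequeue() returns 17 -> [23, 1, 18, 25]
dequeue() returns 23 -> [1, 18, 25]
enqueue(10) -> [1, 18, 25, 10]
Final queue (front to back): [1, 18, 25, 10]


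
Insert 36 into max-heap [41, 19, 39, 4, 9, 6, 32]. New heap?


Append 36: [41, 19, 39, 4, 9, 6, 32, 36]
Bubble up: swap idx 7(36) with idx 3(4); swap idx 3(36) with idx 1(19)
Result: [41, 36, 39, 19, 9, 6, 32, 4]


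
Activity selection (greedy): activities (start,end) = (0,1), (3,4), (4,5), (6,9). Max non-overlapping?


Greedy: pick earliest-ending, then skip overlaps.
Selected (4 activities): [(0, 1), (3, 4), (4, 5), (6, 9)]


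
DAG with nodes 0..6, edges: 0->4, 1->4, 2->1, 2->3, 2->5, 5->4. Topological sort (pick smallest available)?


Kahn's algorithm, process smallest node first
Order: [0, 2, 1, 3, 5, 4, 6]


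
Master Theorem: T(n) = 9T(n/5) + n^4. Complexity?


a=9, b=5, c=4. log_5(9)=1.365 < c=4. Case 3: O(n^c) = O(n^4)
Complexity: O(n^4)


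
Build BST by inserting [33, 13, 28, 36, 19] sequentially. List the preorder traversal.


Root = 33; build tree by BST insertion.
Preorder traversal: [33, 13, 28, 19, 36]


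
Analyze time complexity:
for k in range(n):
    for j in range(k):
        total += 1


Per nesting level: O(n) * O(n) [triangular over k] = O(n^2)
Complexity: O(n^2)


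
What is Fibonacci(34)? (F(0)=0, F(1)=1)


F(n)=F(n-1)+F(n-2)
...F(32)=2178309, F(33)=3524578, F(34)=5702887


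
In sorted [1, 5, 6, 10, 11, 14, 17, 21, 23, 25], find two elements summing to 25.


Two pointers: lo=0, hi=9
Found pair: (11, 14) summing to 25


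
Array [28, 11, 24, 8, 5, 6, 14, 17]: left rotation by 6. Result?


Left rotate by 6: [14, 17, 28, 11, 24, 8, 5, 6]


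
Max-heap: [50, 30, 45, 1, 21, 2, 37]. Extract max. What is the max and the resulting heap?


Max = 50
Replace root with last, heapify down
Resulting heap: [45, 30, 37, 1, 21, 2]


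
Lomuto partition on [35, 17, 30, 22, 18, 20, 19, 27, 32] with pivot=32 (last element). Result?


Elements <= 32 go left of pivot.
Result: [17, 30, 22, 18, 20, 19, 27, 32, 35], pivot at index 7


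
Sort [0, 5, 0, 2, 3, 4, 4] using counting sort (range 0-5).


Count array: [2, 0, 1, 1, 2, 1]
Reconstruct: [0, 0, 2, 3, 4, 4, 5]


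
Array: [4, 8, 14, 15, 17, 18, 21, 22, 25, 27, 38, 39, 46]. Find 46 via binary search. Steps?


Search for 46:
[0,12] mid=6 arr[6]=21
[7,12] mid=9 arr[9]=27
[10,12] mid=11 arr[11]=39
[12,12] mid=12 arr[12]=46
Total: 4 comparisons
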